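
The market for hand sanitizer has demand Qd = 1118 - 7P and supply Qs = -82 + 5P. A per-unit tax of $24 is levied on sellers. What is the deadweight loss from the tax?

Deadweight loss = 840

Pre-tax equilibrium: P* = 100, Q* = 418.
Tax on sellers shifts supply to Qs = -82 + 5(P − 24) = -202 + 5P.
1118 - 7P = -202 + 5P gives buyer price Pb = 110; sellers receive Ps = 110 − 24 = 86.
New quantity: Q = 1118 − 7(110) = 348.
DWL = ½ × 24 × (418 − 348) = 840.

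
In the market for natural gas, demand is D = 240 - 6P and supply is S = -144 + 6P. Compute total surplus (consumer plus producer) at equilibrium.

Total surplus = 384

Equilibrium: 240 - 6P = -144 + 6P gives P* = 32, Q* = 48.
Demand choke price: P = 40; supply starts at P = 24.
CS = ½(40 − 32)(48) = 192; PS = ½(32 − 24)(48) = 192.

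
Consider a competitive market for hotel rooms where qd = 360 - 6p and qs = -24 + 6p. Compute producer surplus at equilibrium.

Equilibrium: 360 - 6p = -24 + 6p gives p* = 32, q* = 168.
Supply starts at p = 4 (where qs = 0).
PS = ½(32 − 4)(168) = 2352.

Producer surplus = 2352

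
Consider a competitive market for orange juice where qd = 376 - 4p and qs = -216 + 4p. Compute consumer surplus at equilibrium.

Consumer surplus = 800

Equilibrium: 376 - 4p = -216 + 4p gives p* = 74, q* = 80.
Demand choke price (qd = 0): p = 94.
CS = ½(94 − 74)(80) = 800.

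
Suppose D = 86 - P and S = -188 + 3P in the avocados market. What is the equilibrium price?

P* = 68.5

Set D = S: 86 - P = -188 + 3P.
274 = 4P, so P* = 68.5.
Q* = 86 − 1(68.5) = 17.5.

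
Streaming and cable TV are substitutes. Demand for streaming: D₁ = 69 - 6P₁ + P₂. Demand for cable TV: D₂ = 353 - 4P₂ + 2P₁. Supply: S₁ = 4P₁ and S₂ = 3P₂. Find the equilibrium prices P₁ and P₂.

P₁ = 209/17, P₂ = 917/17

Market 1: 69 - 6P₁ + P₂ = 4P₁ → 10P₁ - P₂ = 69.
Market 2: 7P₂ - 2P₁ = 353.
Eliminating P₂: 7×(1) + 1×(2) gives 68P₁ = 836, so P₁ = 209/17.
Back-substitute into (2): P₂ = (353 + 2×209/17) / 7 = 917/17.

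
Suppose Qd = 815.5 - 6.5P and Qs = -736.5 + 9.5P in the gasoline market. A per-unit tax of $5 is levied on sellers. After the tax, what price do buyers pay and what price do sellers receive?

Buyers pay $99.96875, sellers receive $94.96875

Pre-tax equilibrium: P* = 97, Q* = 185.
Tax on sellers shifts supply to Qs = -736.5 + 9.5(P − 5) = -784 + 9.5P.
815.5 - 6.5P = -784 + 9.5P gives buyer price Pb = 99.96875; sellers receive Ps = 99.96875 − 5 = 94.96875.
New quantity: Q = 815.5 − 6.5(99.96875) = 165.703125.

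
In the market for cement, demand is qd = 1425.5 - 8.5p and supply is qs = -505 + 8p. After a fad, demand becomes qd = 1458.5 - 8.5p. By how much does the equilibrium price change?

Original equilibrium: p* = 117, q* = 431.
New equilibrium: 1458.5 - 8.5p = -505 + 8p, so 1963.5 = 16.5p and p' = 119; q' = 1458.5 − 8.5(119) = 447.
Change in price: 119 − 117 = 2.

Δp = 2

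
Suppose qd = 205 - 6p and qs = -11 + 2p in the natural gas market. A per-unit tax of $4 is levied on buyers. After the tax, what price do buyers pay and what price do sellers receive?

Pre-tax equilibrium: p* = 27, q* = 43.
Tax on buyers shifts demand to qd = 205 − 6(p + 4) = 181 - 6p.
181 - 6p = -11 + 2p gives seller price ps = 24; buyers pay pb = 24 + 4 = 28.
New quantity: q = 205 − 6(28) = 37.

Buyers pay $28, sellers receive $24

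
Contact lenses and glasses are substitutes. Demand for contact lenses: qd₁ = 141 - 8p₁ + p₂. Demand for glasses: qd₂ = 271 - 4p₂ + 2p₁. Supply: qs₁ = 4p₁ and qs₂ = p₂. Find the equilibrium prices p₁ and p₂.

p₁ = 488/29, p₂ = 1767/29

Market 1: 141 - 8p₁ + p₂ = 4p₁ → 12p₁ - p₂ = 141.
Market 2: 5p₂ - 2p₁ = 271.
Eliminating p₂: 5×(1) + 1×(2) gives 58p₁ = 976, so p₁ = 488/29.
Back-substitute into (2): p₂ = (271 + 2×488/29) / 5 = 1767/29.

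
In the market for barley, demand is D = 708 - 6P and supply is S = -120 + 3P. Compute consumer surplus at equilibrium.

Equilibrium: 708 - 6P = -120 + 3P gives P* = 92, Q* = 156.
Demand choke price (D = 0): P = 118.
CS = ½(118 − 92)(156) = 2028.

Consumer surplus = 2028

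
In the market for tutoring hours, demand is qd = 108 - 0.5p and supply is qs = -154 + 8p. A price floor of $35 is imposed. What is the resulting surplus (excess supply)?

Surplus = 35.5

Equilibrium price would be p* = 524/17, so the floor at 35 binds.
At p = 35: qd = 90.5, qs = 126.
Surplus = 126 − 90.5 = 35.5.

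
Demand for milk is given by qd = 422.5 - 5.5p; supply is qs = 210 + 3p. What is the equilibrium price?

Set qd = qs: 422.5 - 5.5p = 210 + 3p.
212.5 = 8.5p, so p* = 25.
q* = 422.5 − 5.5(25) = 285.

p* = 25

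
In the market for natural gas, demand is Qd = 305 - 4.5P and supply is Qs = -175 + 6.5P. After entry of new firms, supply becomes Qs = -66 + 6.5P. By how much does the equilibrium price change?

Original equilibrium: P* = 480/11, Q* = 1195/11.
New equilibrium: 305 - 4.5P = -66 + 6.5P, so 371 = 11P and P' = 371/11; Q' = 305 − 4.5(371/11) = 3371/22.
Change in price: 371/11 − 480/11 = -109/11.

ΔP = -109/11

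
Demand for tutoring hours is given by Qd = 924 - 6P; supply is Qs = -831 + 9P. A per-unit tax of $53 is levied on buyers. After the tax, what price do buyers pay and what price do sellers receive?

Pre-tax equilibrium: P* = 117, Q* = 222.
Tax on buyers shifts demand to Qd = 924 − 6(P + 53) = 606 - 6P.
606 - 6P = -831 + 9P gives seller price Ps = 95.8; buyers pay Pb = 95.8 + 53 = 148.8.
New quantity: Q = 924 − 6(148.8) = 31.2.

Buyers pay $148.8, sellers receive $95.8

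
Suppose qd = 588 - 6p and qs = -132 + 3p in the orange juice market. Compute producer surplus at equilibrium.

Producer surplus = 1944

Equilibrium: 588 - 6p = -132 + 3p gives p* = 80, q* = 108.
Supply starts at p = 44 (where qs = 0).
PS = ½(80 − 44)(108) = 1944.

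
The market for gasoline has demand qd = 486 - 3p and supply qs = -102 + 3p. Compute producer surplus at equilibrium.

Producer surplus = 6144

Equilibrium: 486 - 3p = -102 + 3p gives p* = 98, q* = 192.
Supply starts at p = 34 (where qs = 0).
PS = ½(98 − 34)(192) = 6144.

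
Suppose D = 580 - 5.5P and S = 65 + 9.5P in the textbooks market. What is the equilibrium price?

Set D = S: 580 - 5.5P = 65 + 9.5P.
515 = 15P, so P* = 103/3.
Q* = 580 − 5.5(103/3) = 2347/6.

P* = 103/3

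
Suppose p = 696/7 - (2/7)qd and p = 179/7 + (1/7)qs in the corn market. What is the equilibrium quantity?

Set the two price expressions equal: 696/7 - (2/7)q = 179/7 + (1/7)q.
517/7 = (3/7)q, so q* = 517/3.
p* = 696/7 − (2/7)(517/3) = 1054/21.

q* = 517/3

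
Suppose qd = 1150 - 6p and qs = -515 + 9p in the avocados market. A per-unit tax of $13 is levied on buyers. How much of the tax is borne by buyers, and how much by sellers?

Pre-tax equilibrium: p* = 111, q* = 484.
Tax on buyers shifts demand to qd = 1150 − 6(p + 13) = 1072 - 6p.
1072 - 6p = -515 + 9p gives seller price ps = 105.8; buyers pay pb = 105.8 + 13 = 118.8.
New quantity: q = 1150 − 6(118.8) = 437.2.
Buyer burden = 118.8 − 111 = 7.8; seller burden = 111 − 105.8 = 5.2.

Buyers bear $7.8, sellers bear $5.2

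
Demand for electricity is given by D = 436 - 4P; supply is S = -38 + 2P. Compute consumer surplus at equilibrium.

Equilibrium: 436 - 4P = -38 + 2P gives P* = 79, Q* = 120.
Demand choke price (D = 0): P = 109.
CS = ½(109 − 79)(120) = 1800.

Consumer surplus = 1800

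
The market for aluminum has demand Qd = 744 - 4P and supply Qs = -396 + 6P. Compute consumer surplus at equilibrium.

Equilibrium: 744 - 4P = -396 + 6P gives P* = 114, Q* = 288.
Demand choke price (Qd = 0): P = 186.
CS = ½(186 − 114)(288) = 10368.

Consumer surplus = 10368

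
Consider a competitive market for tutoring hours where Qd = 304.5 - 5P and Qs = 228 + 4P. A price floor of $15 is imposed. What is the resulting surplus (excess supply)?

Equilibrium price would be P* = 8.5, so the floor at 15 binds.
At P = 15: Qd = 229.5, Qs = 288.
Surplus = 288 − 229.5 = 58.5.

Surplus = 58.5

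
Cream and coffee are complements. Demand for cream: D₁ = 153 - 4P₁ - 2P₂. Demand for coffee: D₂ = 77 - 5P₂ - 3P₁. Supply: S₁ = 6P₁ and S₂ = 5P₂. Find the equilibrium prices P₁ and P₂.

Market 1: 153 - 4P₁ - 2P₂ = 6P₁ → 10P₁ + 2P₂ = 153.
Market 2: 10P₂ + 3P₁ = 77.
Eliminating P₂: 10×(1) − 2×(2) gives 94P₁ = 1376, so P₁ = 688/47.
Back-substitute into (2): P₂ = (77 − 3×688/47) / 10 = 311/94.

P₁ = 688/47, P₂ = 311/94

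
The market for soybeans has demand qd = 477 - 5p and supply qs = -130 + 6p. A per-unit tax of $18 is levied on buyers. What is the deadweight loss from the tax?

Deadweight loss = 4860/11

Pre-tax equilibrium: p* = 607/11, q* = 2212/11.
Tax on buyers shifts demand to qd = 477 − 5(p + 18) = 387 - 5p.
387 - 5p = -130 + 6p gives seller price ps = 47; buyers pay pb = 47 + 18 = 65.
New quantity: q = 477 − 5(65) = 152.
DWL = ½ × 18 × (2212/11 − 152) = 4860/11.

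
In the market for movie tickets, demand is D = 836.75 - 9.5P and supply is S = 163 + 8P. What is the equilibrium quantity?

Set D = S: 836.75 - 9.5P = 163 + 8P.
673.75 = 17.5P, so P* = 38.5.
Q* = 836.75 − 9.5(38.5) = 471.

Q* = 471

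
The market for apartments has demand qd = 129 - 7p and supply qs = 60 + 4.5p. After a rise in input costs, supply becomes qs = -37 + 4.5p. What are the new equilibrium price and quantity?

Original equilibrium: p* = 6, q* = 87.
New equilibrium: 129 - 7p = -37 + 4.5p, so 166 = 11.5p and p' = 332/23; q' = 129 − 7(332/23) = 643/23.

p' = 332/23, q' = 643/23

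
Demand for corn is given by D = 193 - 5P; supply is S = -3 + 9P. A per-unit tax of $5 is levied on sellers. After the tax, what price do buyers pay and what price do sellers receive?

Pre-tax equilibrium: P* = 14, Q* = 123.
Tax on sellers shifts supply to S = -3 + 9(P − 5) = -48 + 9P.
193 - 5P = -48 + 9P gives buyer price Pb = 241/14; sellers receive Ps = 241/14 − 5 = 171/14.
New quantity: Q = 193 − 5(241/14) = 1497/14.

Buyers pay 241/14, sellers receive 171/14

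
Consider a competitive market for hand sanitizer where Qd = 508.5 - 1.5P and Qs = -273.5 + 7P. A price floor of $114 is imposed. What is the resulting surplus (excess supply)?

Surplus = 187

Equilibrium price would be P* = 92, so the floor at 114 binds.
At P = 114: Qd = 337.5, Qs = 524.5.
Surplus = 524.5 − 337.5 = 187.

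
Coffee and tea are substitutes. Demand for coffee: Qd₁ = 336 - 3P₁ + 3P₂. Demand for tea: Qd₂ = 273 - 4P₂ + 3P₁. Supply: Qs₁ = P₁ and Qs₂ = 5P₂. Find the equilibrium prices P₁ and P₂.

Market 1: 336 - 3P₁ + 3P₂ = P₁ → 4P₁ - 3P₂ = 336.
Market 2: 9P₂ - 3P₁ = 273.
Eliminating P₂: 9×(1) + 3×(2) gives 27P₁ = 3843, so P₁ = 427/3.
Back-substitute into (2): P₂ = (273 + 3×427/3) / 9 = 700/9.

P₁ = 427/3, P₂ = 700/9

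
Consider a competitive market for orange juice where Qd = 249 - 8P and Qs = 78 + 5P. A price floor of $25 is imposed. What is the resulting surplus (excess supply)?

Equilibrium price would be P* = 171/13, so the floor at 25 binds.
At P = 25: Qd = 49, Qs = 203.
Surplus = 203 − 49 = 154.

Surplus = 154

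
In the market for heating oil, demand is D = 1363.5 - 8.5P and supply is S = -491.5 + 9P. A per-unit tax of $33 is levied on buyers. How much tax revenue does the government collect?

Pre-tax equilibrium: P* = 106, Q* = 462.5.
Tax on buyers shifts demand to D = 1363.5 − 8.5(P + 33) = 1083 - 8.5P.
1083 - 8.5P = -491.5 + 9P gives seller price Ps = 3149/35; buyers pay Pb = 3149/35 + 33 = 4304/35.
New quantity: Q = 1363.5 − 8.5(4304/35) = 22277/70.
Revenue = 33 × 22277/70 = 735141/70.

Tax revenue = 735141/70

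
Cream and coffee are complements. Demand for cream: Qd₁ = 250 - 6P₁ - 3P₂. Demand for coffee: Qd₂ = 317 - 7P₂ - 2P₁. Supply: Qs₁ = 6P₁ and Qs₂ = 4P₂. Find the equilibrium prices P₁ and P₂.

Market 1: 250 - 6P₁ - 3P₂ = 6P₁ → 12P₁ + 3P₂ = 250.
Market 2: 11P₂ + 2P₁ = 317.
Eliminating P₂: 11×(1) − 3×(2) gives 126P₁ = 1799, so P₁ = 257/18.
Back-substitute into (2): P₂ = (317 − 2×257/18) / 11 = 236/9.

P₁ = 257/18, P₂ = 236/9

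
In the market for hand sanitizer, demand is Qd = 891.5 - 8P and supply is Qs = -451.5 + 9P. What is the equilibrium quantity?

Set Qd = Qs: 891.5 - 8P = -451.5 + 9P.
1343 = 17P, so P* = 79.
Q* = 891.5 − 8(79) = 259.5.

Q* = 259.5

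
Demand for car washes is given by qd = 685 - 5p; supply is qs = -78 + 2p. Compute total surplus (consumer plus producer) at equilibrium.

Equilibrium: 685 - 5p = -78 + 2p gives p* = 109, q* = 140.
Demand choke price: p = 137; supply starts at p = 39.
CS = ½(137 − 109)(140) = 1960; PS = ½(109 − 39)(140) = 4900.

Total surplus = 6860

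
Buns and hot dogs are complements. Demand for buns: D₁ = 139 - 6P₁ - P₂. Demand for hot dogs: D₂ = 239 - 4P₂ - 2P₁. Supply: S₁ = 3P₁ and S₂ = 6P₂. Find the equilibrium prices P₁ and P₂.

P₁ = 1151/88, P₂ = 1873/88

Market 1: 139 - 6P₁ - P₂ = 3P₁ → 9P₁ + P₂ = 139.
Market 2: 10P₂ + 2P₁ = 239.
Eliminating P₂: 10×(1) − 1×(2) gives 88P₁ = 1151, so P₁ = 1151/88.
Back-substitute into (2): P₂ = (239 − 2×1151/88) / 10 = 1873/88.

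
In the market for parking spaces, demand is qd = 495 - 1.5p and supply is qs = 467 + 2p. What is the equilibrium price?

p* = 8

Set qd = qs: 495 - 1.5p = 467 + 2p.
28 = 3.5p, so p* = 8.
q* = 495 − 1.5(8) = 483.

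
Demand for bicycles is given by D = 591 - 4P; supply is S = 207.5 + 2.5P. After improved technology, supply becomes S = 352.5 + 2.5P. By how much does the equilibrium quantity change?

ΔQ = 1160/13

Original equilibrium: P* = 59, Q* = 355.
New equilibrium: 591 - 4P = 352.5 + 2.5P, so 238.5 = 6.5P and P' = 477/13; Q' = 591 − 4(477/13) = 5775/13.
Change in quantity: 5775/13 − 355 = 1160/13.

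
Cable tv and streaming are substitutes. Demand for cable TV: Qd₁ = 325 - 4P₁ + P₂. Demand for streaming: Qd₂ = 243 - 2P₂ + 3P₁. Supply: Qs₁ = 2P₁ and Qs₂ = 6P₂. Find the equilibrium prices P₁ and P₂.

Market 1: 325 - 4P₁ + P₂ = 2P₁ → 6P₁ - P₂ = 325.
Market 2: 8P₂ - 3P₁ = 243.
Eliminating P₂: 8×(1) + 1×(2) gives 45P₁ = 2843, so P₁ = 2843/45.
Back-substitute into (2): P₂ = (243 + 3×2843/45) / 8 = 811/15.

P₁ = 2843/45, P₂ = 811/15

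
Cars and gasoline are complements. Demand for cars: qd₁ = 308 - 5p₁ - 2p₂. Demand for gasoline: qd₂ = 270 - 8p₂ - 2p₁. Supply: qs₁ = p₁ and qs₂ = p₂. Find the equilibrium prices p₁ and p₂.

Market 1: 308 - 5p₁ - 2p₂ = p₁ → 6p₁ + 2p₂ = 308.
Market 2: 9p₂ + 2p₁ = 270.
Eliminating p₂: 9×(1) − 2×(2) gives 50p₁ = 2232, so p₁ = 44.64.
Back-substitute into (2): p₂ = (270 − 2×44.64) / 9 = 20.08.

p₁ = 44.64, p₂ = 20.08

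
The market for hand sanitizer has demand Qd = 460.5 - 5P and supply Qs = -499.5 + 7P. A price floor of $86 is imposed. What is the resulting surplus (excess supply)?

Equilibrium price would be P* = 80, so the floor at 86 binds.
At P = 86: Qd = 30.5, Qs = 102.5.
Surplus = 102.5 − 30.5 = 72.

Surplus = 72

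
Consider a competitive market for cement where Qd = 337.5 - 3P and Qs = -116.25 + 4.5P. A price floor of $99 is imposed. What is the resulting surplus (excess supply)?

Equilibrium price would be P* = 60.5, so the floor at 99 binds.
At P = 99: Qd = 40.5, Qs = 329.25.
Surplus = 329.25 − 40.5 = 288.75.

Surplus = 288.75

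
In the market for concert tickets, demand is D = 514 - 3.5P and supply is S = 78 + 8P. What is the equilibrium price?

P* = 872/23

Set D = S: 514 - 3.5P = 78 + 8P.
436 = 11.5P, so P* = 872/23.
Q* = 514 − 3.5(872/23) = 8770/23.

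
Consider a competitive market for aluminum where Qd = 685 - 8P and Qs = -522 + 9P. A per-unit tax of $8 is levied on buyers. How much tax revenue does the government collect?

Pre-tax equilibrium: P* = 71, Q* = 117.
Tax on buyers shifts demand to Qd = 685 − 8(P + 8) = 621 - 8P.
621 - 8P = -522 + 9P gives seller price Ps = 1143/17; buyers pay Pb = 1143/17 + 8 = 1279/17.
New quantity: Q = 685 − 8(1279/17) = 1413/17.
Revenue = 8 × 1413/17 = 11304/17.

Tax revenue = 11304/17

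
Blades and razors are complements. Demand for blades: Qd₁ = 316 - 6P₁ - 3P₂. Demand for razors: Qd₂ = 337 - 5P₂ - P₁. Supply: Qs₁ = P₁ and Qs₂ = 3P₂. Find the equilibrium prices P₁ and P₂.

P₁ = 1517/53, P₂ = 2043/53

Market 1: 316 - 6P₁ - 3P₂ = P₁ → 7P₁ + 3P₂ = 316.
Market 2: 8P₂ + P₁ = 337.
Eliminating P₂: 8×(1) − 3×(2) gives 53P₁ = 1517, so P₁ = 1517/53.
Back-substitute into (2): P₂ = (337 − 1×1517/53) / 8 = 2043/53.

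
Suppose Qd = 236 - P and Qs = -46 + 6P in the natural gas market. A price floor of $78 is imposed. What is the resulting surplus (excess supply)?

Equilibrium price would be P* = 282/7, so the floor at 78 binds.
At P = 78: Qd = 158, Qs = 422.
Surplus = 422 − 158 = 264.

Surplus = 264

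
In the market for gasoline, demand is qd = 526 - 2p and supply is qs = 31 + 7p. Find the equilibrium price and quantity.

p* = 55, q* = 416

Set qd = qs: 526 - 2p = 31 + 7p.
495 = 9p, so p* = 55.
q* = 526 − 2(55) = 416.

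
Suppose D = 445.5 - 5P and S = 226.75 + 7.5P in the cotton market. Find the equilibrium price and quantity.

P* = 17.5, Q* = 358

Set D = S: 445.5 - 5P = 226.75 + 7.5P.
218.75 = 12.5P, so P* = 17.5.
Q* = 445.5 − 5(17.5) = 358.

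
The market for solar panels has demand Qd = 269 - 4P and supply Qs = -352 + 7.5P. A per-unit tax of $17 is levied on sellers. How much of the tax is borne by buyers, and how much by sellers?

Buyers bear 255/23, sellers bear 136/23

Pre-tax equilibrium: P* = 54, Q* = 53.
Tax on sellers shifts supply to Qs = -352 + 7.5(P − 17) = -479.5 + 7.5P.
269 - 4P = -479.5 + 7.5P gives buyer price Pb = 1497/23; sellers receive Ps = 1497/23 − 17 = 1106/23.
New quantity: Q = 269 − 4(1497/23) = 199/23.
Buyer burden = 1497/23 − 54 = 255/23; seller burden = 54 − 1106/23 = 136/23.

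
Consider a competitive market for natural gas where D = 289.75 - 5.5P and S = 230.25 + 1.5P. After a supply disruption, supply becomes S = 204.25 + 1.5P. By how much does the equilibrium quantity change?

Original equilibrium: P* = 8.5, Q* = 243.
New equilibrium: 289.75 - 5.5P = 204.25 + 1.5P, so 85.5 = 7P and P' = 171/14; Q' = 289.75 − 5.5(171/14) = 1558/7.
Change in quantity: 1558/7 − 243 = -143/7.

ΔQ = -143/7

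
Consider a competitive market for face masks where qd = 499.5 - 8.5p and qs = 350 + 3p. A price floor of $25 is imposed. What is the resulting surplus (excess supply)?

Equilibrium price would be p* = 13, so the floor at 25 binds.
At p = 25: qd = 287, qs = 425.
Surplus = 425 − 287 = 138.

Surplus = 138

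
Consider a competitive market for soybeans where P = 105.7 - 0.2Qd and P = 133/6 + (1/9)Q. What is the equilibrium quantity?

Q* = 268.5

Set the two price expressions equal: 105.7 - 0.2Q = 133/6 + (1/9)Q.
1253/15 = (14/45)Q, so Q* = 268.5.
P* = 105.7 − (0.2)(268.5) = 52.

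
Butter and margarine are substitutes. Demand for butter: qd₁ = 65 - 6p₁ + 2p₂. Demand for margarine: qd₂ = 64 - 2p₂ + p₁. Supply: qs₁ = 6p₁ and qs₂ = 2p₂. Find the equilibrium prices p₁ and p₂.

p₁ = 194/23, p₂ = 833/46

Market 1: 65 - 6p₁ + 2p₂ = 6p₁ → 12p₁ - 2p₂ = 65.
Market 2: 4p₂ - p₁ = 64.
Eliminating p₂: 4×(1) + 2×(2) gives 46p₁ = 388, so p₁ = 194/23.
Back-substitute into (2): p₂ = (64 + 1×194/23) / 4 = 833/46.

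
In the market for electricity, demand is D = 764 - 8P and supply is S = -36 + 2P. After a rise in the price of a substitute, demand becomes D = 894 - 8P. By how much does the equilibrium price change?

Original equilibrium: P* = 80, Q* = 124.
New equilibrium: 894 - 8P = -36 + 2P, so 930 = 10P and P' = 93; Q' = 894 − 8(93) = 150.
Change in price: 93 − 80 = 13.

ΔP = 13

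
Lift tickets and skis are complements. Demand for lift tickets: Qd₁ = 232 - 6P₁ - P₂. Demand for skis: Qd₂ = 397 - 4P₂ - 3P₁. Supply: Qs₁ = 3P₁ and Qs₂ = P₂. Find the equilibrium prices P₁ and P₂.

Market 1: 232 - 6P₁ - P₂ = 3P₁ → 9P₁ + P₂ = 232.
Market 2: 5P₂ + 3P₁ = 397.
Eliminating P₂: 5×(1) − 1×(2) gives 42P₁ = 763, so P₁ = 109/6.
Back-substitute into (2): P₂ = (397 − 3×109/6) / 5 = 68.5.

P₁ = 109/6, P₂ = 68.5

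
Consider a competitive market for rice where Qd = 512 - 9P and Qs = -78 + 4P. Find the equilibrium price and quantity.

P* = 590/13, Q* = 1346/13

Set Qd = Qs: 512 - 9P = -78 + 4P.
590 = 13P, so P* = 590/13.
Q* = 512 − 9(590/13) = 1346/13.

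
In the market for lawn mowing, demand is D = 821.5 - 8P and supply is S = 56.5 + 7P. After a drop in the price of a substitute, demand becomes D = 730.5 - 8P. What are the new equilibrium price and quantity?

P' = 674/15, Q' = 11131/30

Original equilibrium: P* = 51, Q* = 413.5.
New equilibrium: 730.5 - 8P = 56.5 + 7P, so 674 = 15P and P' = 674/15; Q' = 730.5 − 8(674/15) = 11131/30.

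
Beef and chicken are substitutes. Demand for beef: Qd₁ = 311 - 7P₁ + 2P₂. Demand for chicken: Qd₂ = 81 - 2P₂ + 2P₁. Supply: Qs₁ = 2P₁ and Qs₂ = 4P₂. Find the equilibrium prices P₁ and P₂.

Market 1: 311 - 7P₁ + 2P₂ = 2P₁ → 9P₁ - 2P₂ = 311.
Market 2: 6P₂ - 2P₁ = 81.
Eliminating P₂: 6×(1) + 2×(2) gives 50P₁ = 2028, so P₁ = 40.56.
Back-substitute into (2): P₂ = (81 + 2×40.56) / 6 = 27.02.

P₁ = 40.56, P₂ = 27.02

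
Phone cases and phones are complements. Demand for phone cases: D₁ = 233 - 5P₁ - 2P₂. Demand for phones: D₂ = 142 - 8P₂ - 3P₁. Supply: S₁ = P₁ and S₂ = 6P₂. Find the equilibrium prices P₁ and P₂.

P₁ = 1489/39, P₂ = 51/26

Market 1: 233 - 5P₁ - 2P₂ = P₁ → 6P₁ + 2P₂ = 233.
Market 2: 14P₂ + 3P₁ = 142.
Eliminating P₂: 14×(1) − 2×(2) gives 78P₁ = 2978, so P₁ = 1489/39.
Back-substitute into (2): P₂ = (142 − 3×1489/39) / 14 = 51/26.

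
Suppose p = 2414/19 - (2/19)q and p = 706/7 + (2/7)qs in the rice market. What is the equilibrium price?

p* = 120

Set the two price expressions equal: 2414/19 - (2/19)q = 706/7 + (2/7)q.
3484/133 = (52/133)q, so q* = 67.
p* = 2414/19 − (2/19)(67) = 120.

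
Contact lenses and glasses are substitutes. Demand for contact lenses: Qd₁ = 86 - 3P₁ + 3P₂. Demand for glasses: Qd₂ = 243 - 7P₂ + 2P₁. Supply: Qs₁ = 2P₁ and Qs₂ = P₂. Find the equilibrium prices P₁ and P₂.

Market 1: 86 - 3P₁ + 3P₂ = 2P₁ → 5P₁ - 3P₂ = 86.
Market 2: 8P₂ - 2P₁ = 243.
Eliminating P₂: 8×(1) + 3×(2) gives 34P₁ = 1417, so P₁ = 1417/34.
Back-substitute into (2): P₂ = (243 + 2×1417/34) / 8 = 1387/34.

P₁ = 1417/34, P₂ = 1387/34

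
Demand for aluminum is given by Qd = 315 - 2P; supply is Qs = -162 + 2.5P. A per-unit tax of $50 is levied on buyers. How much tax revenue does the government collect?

Tax revenue = 21350/9

Pre-tax equilibrium: P* = 106, Q* = 103.
Tax on buyers shifts demand to Qd = 315 − 2(P + 50) = 215 - 2P.
215 - 2P = -162 + 2.5P gives seller price Ps = 754/9; buyers pay Pb = 754/9 + 50 = 1204/9.
New quantity: Q = 315 − 2(1204/9) = 427/9.
Revenue = 50 × 427/9 = 21350/9.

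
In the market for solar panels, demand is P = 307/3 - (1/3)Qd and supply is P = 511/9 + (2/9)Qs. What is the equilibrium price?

P* = 75

Set the two price expressions equal: 307/3 - (1/3)Q = 511/9 + (2/9)Q.
410/9 = (5/9)Q, so Q* = 82.
P* = 307/3 − (1/3)(82) = 75.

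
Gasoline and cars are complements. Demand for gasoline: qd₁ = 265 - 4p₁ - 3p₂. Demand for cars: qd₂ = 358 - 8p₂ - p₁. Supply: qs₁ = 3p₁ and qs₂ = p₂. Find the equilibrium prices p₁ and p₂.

Market 1: 265 - 4p₁ - 3p₂ = 3p₁ → 7p₁ + 3p₂ = 265.
Market 2: 9p₂ + p₁ = 358.
Eliminating p₂: 9×(1) − 3×(2) gives 60p₁ = 1311, so p₁ = 21.85.
Back-substitute into (2): p₂ = (358 − 1×21.85) / 9 = 37.35.

p₁ = 21.85, p₂ = 37.35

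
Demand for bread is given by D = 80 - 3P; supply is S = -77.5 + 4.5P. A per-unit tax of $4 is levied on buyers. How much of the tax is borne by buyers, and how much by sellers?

Pre-tax equilibrium: P* = 21, Q* = 17.
Tax on buyers shifts demand to D = 80 − 3(P + 4) = 68 - 3P.
68 - 3P = -77.5 + 4.5P gives seller price Ps = 19.4; buyers pay Pb = 19.4 + 4 = 23.4.
New quantity: Q = 80 − 3(23.4) = 9.8.
Buyer burden = 23.4 − 21 = 2.4; seller burden = 21 − 19.4 = 1.6.

Buyers bear $2.4, sellers bear $1.6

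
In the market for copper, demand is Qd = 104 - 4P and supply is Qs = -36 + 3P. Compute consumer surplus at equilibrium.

Equilibrium: 104 - 4P = -36 + 3P gives P* = 20, Q* = 24.
Demand choke price (Qd = 0): P = 26.
CS = ½(26 − 20)(24) = 72.

Consumer surplus = 72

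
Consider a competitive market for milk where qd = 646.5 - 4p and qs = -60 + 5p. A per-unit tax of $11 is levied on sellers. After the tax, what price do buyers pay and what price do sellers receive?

Buyers pay 1523/18, sellers receive 1325/18

Pre-tax equilibrium: p* = 78.5, q* = 332.5.
Tax on sellers shifts supply to qs = -60 + 5(p − 11) = -115 + 5p.
646.5 - 4p = -115 + 5p gives buyer price pb = 1523/18; sellers receive ps = 1523/18 − 11 = 1325/18.
New quantity: q = 646.5 − 4(1523/18) = 5545/18.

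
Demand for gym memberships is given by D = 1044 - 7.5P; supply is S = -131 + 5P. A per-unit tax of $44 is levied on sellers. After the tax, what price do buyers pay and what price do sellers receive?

Buyers pay $111.6, sellers receive $67.6

Pre-tax equilibrium: P* = 94, Q* = 339.
Tax on sellers shifts supply to S = -131 + 5(P − 44) = -351 + 5P.
1044 - 7.5P = -351 + 5P gives buyer price Pb = 111.6; sellers receive Ps = 111.6 − 44 = 67.6.
New quantity: Q = 1044 − 7.5(111.6) = 207.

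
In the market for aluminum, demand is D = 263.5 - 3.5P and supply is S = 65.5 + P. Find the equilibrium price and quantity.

Set D = S: 263.5 - 3.5P = 65.5 + P.
198 = 4.5P, so P* = 44.
Q* = 263.5 − 3.5(44) = 109.5.

P* = 44, Q* = 109.5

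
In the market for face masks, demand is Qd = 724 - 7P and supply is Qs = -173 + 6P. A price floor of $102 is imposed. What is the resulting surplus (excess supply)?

Equilibrium price would be P* = 69, so the floor at 102 binds.
At P = 102: Qd = 10, Qs = 439.
Surplus = 439 − 10 = 429.

Surplus = 429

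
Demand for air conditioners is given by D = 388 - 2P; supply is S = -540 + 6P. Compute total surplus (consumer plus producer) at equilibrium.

Equilibrium: 388 - 2P = -540 + 6P gives P* = 116, Q* = 156.
Demand choke price: P = 194; supply starts at P = 90.
CS = ½(194 − 116)(156) = 6084; PS = ½(116 − 90)(156) = 2028.

Total surplus = 8112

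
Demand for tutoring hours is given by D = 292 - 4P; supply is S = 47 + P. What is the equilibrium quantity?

Q* = 96

Set D = S: 292 - 4P = 47 + P.
245 = 5P, so P* = 49.
Q* = 292 − 4(49) = 96.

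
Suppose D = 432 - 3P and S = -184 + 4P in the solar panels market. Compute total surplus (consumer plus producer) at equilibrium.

Equilibrium: 432 - 3P = -184 + 4P gives P* = 88, Q* = 168.
Demand choke price: P = 144; supply starts at P = 46.
CS = ½(144 − 88)(168) = 4704; PS = ½(88 − 46)(168) = 3528.

Total surplus = 8232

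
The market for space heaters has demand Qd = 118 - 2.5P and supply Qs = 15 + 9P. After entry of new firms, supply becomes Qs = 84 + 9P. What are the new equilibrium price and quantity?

Original equilibrium: P* = 206/23, Q* = 2199/23.
New equilibrium: 118 - 2.5P = 84 + 9P, so 34 = 11.5P and P' = 68/23; Q' = 118 − 2.5(68/23) = 2544/23.

P' = 68/23, Q' = 2544/23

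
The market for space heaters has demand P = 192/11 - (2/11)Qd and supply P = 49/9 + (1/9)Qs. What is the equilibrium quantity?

Set the two price expressions equal: 192/11 - (2/11)Q = 49/9 + (1/9)Q.
1189/99 = (29/99)Q, so Q* = 41.
P* = 192/11 − (2/11)(41) = 10.

Q* = 41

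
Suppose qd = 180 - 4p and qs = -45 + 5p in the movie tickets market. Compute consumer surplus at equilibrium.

Equilibrium: 180 - 4p = -45 + 5p gives p* = 25, q* = 80.
Demand choke price (qd = 0): p = 45.
CS = ½(45 − 25)(80) = 800.

Consumer surplus = 800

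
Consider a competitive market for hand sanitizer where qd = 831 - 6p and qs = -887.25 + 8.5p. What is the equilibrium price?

Set qd = qs: 831 - 6p = -887.25 + 8.5p.
1718.25 = 14.5p, so p* = 118.5.
q* = 831 − 6(118.5) = 120.

p* = 118.5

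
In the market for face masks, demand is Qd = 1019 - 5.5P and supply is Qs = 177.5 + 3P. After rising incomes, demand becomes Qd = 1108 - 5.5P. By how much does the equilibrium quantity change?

ΔQ = 534/17

Original equilibrium: P* = 99, Q* = 474.5.
New equilibrium: 1108 - 5.5P = 177.5 + 3P, so 930.5 = 8.5P and P' = 1861/17; Q' = 1108 − 5.5(1861/17) = 17201/34.
Change in quantity: 17201/34 − 474.5 = 534/17.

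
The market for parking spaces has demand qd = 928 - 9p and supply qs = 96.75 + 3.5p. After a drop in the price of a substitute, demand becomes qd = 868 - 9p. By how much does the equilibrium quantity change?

Original equilibrium: p* = 66.5, q* = 329.5.
New equilibrium: 868 - 9p = 96.75 + 3.5p, so 771.25 = 12.5p and p' = 61.7; q' = 868 − 9(61.7) = 312.7.
Change in quantity: 312.7 − 329.5 = -16.8.

Δq = -16.8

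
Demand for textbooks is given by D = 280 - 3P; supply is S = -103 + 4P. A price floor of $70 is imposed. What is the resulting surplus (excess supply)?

Equilibrium price would be P* = 383/7, so the floor at 70 binds.
At P = 70: D = 70, S = 177.
Surplus = 177 − 70 = 107.

Surplus = 107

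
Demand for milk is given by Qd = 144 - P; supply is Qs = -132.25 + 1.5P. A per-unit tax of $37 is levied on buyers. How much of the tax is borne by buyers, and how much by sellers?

Pre-tax equilibrium: P* = 110.5, Q* = 33.5.
Tax on buyers shifts demand to Qd = 144 − 1(P + 37) = 107 - P.
107 - P = -132.25 + 1.5P gives seller price Ps = 95.7; buyers pay Pb = 95.7 + 37 = 132.7.
New quantity: Q = 144 − 1(132.7) = 11.3.
Buyer burden = 132.7 − 110.5 = 22.2; seller burden = 110.5 − 95.7 = 14.8.

Buyers bear $22.2, sellers bear $14.8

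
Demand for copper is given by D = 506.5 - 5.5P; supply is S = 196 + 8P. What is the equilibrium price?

Set D = S: 506.5 - 5.5P = 196 + 8P.
310.5 = 13.5P, so P* = 23.
Q* = 506.5 − 5.5(23) = 380.

P* = 23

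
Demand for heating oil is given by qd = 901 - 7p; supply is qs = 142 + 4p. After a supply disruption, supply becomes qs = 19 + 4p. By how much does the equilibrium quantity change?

Δq = -861/11

Original equilibrium: p* = 69, q* = 418.
New equilibrium: 901 - 7p = 19 + 4p, so 882 = 11p and p' = 882/11; q' = 901 − 7(882/11) = 3737/11.
Change in quantity: 3737/11 − 418 = -861/11.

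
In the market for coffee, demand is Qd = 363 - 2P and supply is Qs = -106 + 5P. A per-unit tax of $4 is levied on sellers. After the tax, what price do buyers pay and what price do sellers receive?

Buyers pay 489/7, sellers receive 461/7

Pre-tax equilibrium: P* = 67, Q* = 229.
Tax on sellers shifts supply to Qs = -106 + 5(P − 4) = -126 + 5P.
363 - 2P = -126 + 5P gives buyer price Pb = 489/7; sellers receive Ps = 489/7 − 4 = 461/7.
New quantity: Q = 363 − 2(489/7) = 1563/7.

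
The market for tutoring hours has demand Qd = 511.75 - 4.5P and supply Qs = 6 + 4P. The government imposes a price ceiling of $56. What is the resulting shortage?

Shortage = 29.75

Equilibrium price would be P* = 59.5, so the ceiling at 56 binds.
At P = 56: Qd = 511.75 − 4.5(56) = 259.75, Qs = 6 + 4(56) = 230.
Shortage = 259.75 − 230 = 29.75.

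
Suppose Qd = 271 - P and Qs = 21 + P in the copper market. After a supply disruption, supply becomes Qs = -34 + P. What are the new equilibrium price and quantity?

P' = 152.5, Q' = 118.5

Original equilibrium: P* = 125, Q* = 146.
New equilibrium: 271 - P = -34 + P, so 305 = 2P and P' = 152.5; Q' = 271 − 1(152.5) = 118.5.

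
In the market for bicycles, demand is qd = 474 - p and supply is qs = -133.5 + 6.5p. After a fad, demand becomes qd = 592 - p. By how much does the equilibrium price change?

Original equilibrium: p* = 81, q* = 393.
New equilibrium: 592 - p = -133.5 + 6.5p, so 725.5 = 7.5p and p' = 1451/15; q' = 592 − 1(1451/15) = 7429/15.
Change in price: 1451/15 − 81 = 236/15.

Δp = 236/15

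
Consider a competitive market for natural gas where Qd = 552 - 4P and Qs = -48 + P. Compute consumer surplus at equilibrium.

Equilibrium: 552 - 4P = -48 + P gives P* = 120, Q* = 72.
Demand choke price (Qd = 0): P = 138.
CS = ½(138 − 120)(72) = 648.

Consumer surplus = 648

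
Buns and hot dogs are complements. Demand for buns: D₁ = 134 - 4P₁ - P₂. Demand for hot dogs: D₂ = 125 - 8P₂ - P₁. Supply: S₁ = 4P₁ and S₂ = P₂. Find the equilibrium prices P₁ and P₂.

P₁ = 1081/71, P₂ = 866/71

Market 1: 134 - 4P₁ - P₂ = 4P₁ → 8P₁ + P₂ = 134.
Market 2: 9P₂ + P₁ = 125.
Eliminating P₂: 9×(1) − 1×(2) gives 71P₁ = 1081, so P₁ = 1081/71.
Back-substitute into (2): P₂ = (125 − 1×1081/71) / 9 = 866/71.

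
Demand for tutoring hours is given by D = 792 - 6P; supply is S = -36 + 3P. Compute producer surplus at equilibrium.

Equilibrium: 792 - 6P = -36 + 3P gives P* = 92, Q* = 240.
Supply starts at P = 12 (where S = 0).
PS = ½(92 − 12)(240) = 9600.

Producer surplus = 9600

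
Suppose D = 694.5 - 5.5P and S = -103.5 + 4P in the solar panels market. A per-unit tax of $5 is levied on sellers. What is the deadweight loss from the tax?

Pre-tax equilibrium: P* = 84, Q* = 232.5.
Tax on sellers shifts supply to S = -103.5 + 4(P − 5) = -123.5 + 4P.
694.5 - 5.5P = -123.5 + 4P gives buyer price Pb = 1636/19; sellers receive Ps = 1636/19 − 5 = 1541/19.
New quantity: Q = 694.5 − 5.5(1636/19) = 8395/38.
DWL = ½ × 5 × (232.5 − 8395/38) = 550/19.

Deadweight loss = 550/19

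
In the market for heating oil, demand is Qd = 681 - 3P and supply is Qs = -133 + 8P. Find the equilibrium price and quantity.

P* = 74, Q* = 459

Set Qd = Qs: 681 - 3P = -133 + 8P.
814 = 11P, so P* = 74.
Q* = 681 − 3(74) = 459.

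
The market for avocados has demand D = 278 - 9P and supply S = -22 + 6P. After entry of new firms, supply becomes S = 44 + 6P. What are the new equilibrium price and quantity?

Original equilibrium: P* = 20, Q* = 98.
New equilibrium: 278 - 9P = 44 + 6P, so 234 = 15P and P' = 15.6; Q' = 278 − 9(15.6) = 137.6.

P' = 15.6, Q' = 137.6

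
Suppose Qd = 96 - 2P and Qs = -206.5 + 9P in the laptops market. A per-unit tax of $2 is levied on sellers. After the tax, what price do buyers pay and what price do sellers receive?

Pre-tax equilibrium: P* = 27.5, Q* = 41.
Tax on sellers shifts supply to Qs = -206.5 + 9(P − 2) = -224.5 + 9P.
96 - 2P = -224.5 + 9P gives buyer price Pb = 641/22; sellers receive Ps = 641/22 − 2 = 597/22.
New quantity: Q = 96 − 2(641/22) = 415/11.

Buyers pay 641/22, sellers receive 597/22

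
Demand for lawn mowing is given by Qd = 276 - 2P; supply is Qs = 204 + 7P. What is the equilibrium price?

Set Qd = Qs: 276 - 2P = 204 + 7P.
72 = 9P, so P* = 8.
Q* = 276 − 2(8) = 260.

P* = 8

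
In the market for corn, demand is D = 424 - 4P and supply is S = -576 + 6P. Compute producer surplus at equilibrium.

Equilibrium: 424 - 4P = -576 + 6P gives P* = 100, Q* = 24.
Supply starts at P = 96 (where S = 0).
PS = ½(100 − 96)(24) = 48.

Producer surplus = 48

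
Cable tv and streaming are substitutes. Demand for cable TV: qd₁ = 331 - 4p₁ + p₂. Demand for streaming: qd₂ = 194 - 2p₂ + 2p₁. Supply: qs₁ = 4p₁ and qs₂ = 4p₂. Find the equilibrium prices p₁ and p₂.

p₁ = 1090/23, p₂ = 1107/23

Market 1: 331 - 4p₁ + p₂ = 4p₁ → 8p₁ - p₂ = 331.
Market 2: 6p₂ - 2p₁ = 194.
Eliminating p₂: 6×(1) + 1×(2) gives 46p₁ = 2180, so p₁ = 1090/23.
Back-substitute into (2): p₂ = (194 + 2×1090/23) / 6 = 1107/23.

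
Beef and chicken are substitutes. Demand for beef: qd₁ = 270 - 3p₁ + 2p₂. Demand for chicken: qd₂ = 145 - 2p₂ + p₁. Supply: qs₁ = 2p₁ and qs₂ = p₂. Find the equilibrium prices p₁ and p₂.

p₁ = 1100/13, p₂ = 995/13

Market 1: 270 - 3p₁ + 2p₂ = 2p₁ → 5p₁ - 2p₂ = 270.
Market 2: 3p₂ - p₁ = 145.
Eliminating p₂: 3×(1) + 2×(2) gives 13p₁ = 1100, so p₁ = 1100/13.
Back-substitute into (2): p₂ = (145 + 1×1100/13) / 3 = 995/13.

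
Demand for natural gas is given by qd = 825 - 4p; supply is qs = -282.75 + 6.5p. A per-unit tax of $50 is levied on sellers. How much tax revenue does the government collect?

Pre-tax equilibrium: p* = 105.5, q* = 403.
Tax on sellers shifts supply to qs = -282.75 + 6.5(p − 50) = -607.75 + 6.5p.
825 - 4p = -607.75 + 6.5p gives buyer price pb = 5731/42; sellers receive ps = 5731/42 − 50 = 3631/42.
New quantity: q = 825 − 4(5731/42) = 5863/21.
Revenue = 50 × 5863/21 = 293150/21.

Tax revenue = 293150/21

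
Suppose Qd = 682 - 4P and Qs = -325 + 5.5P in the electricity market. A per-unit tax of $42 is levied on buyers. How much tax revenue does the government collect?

Pre-tax equilibrium: P* = 106, Q* = 258.
Tax on buyers shifts demand to Qd = 682 − 4(P + 42) = 514 - 4P.
514 - 4P = -325 + 5.5P gives seller price Ps = 1678/19; buyers pay Pb = 1678/19 + 42 = 2476/19.
New quantity: Q = 682 − 4(2476/19) = 3054/19.
Revenue = 42 × 3054/19 = 128268/19.

Tax revenue = 128268/19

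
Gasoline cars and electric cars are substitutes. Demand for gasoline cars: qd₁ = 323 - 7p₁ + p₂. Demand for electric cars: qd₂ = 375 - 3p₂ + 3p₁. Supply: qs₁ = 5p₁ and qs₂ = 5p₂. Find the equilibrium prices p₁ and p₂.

Market 1: 323 - 7p₁ + p₂ = 5p₁ → 12p₁ - p₂ = 323.
Market 2: 8p₂ - 3p₁ = 375.
Eliminating p₂: 8×(1) + 1×(2) gives 93p₁ = 2959, so p₁ = 2959/93.
Back-substitute into (2): p₂ = (375 + 3×2959/93) / 8 = 1823/31.

p₁ = 2959/93, p₂ = 1823/31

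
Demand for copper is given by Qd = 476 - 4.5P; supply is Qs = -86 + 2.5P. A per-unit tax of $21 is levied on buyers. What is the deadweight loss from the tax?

Pre-tax equilibrium: P* = 562/7, Q* = 803/7.
Tax on buyers shifts demand to Qd = 476 − 4.5(P + 21) = 381.5 - 4.5P.
381.5 - 4.5P = -86 + 2.5P gives seller price Ps = 935/14; buyers pay Pb = 935/14 + 21 = 1229/14.
New quantity: Q = 476 − 4.5(1229/14) = 2267/28.
DWL = ½ × 21 × (803/7 − 2267/28) = 354.375.

Deadweight loss = 354.375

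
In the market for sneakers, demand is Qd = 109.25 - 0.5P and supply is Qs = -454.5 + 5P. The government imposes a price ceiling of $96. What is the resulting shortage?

Equilibrium price would be P* = 102.5, so the ceiling at 96 binds.
At P = 96: Qd = 109.25 − 0.5(96) = 61.25, Qs = -454.5 + 5(96) = 25.5.
Shortage = 61.25 − 25.5 = 35.75.

Shortage = 35.75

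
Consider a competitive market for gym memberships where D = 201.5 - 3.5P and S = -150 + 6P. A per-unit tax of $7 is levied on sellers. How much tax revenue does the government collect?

Pre-tax equilibrium: P* = 37, Q* = 72.
Tax on sellers shifts supply to S = -150 + 6(P − 7) = -192 + 6P.
201.5 - 3.5P = -192 + 6P gives buyer price Pb = 787/19; sellers receive Ps = 787/19 − 7 = 654/19.
New quantity: Q = 201.5 − 3.5(787/19) = 1074/19.
Revenue = 7 × 1074/19 = 7518/19.

Tax revenue = 7518/19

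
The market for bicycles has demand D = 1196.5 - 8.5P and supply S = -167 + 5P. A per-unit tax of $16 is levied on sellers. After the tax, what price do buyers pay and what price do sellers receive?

Buyers pay 2887/27, sellers receive 2455/27

Pre-tax equilibrium: P* = 101, Q* = 338.
Tax on sellers shifts supply to S = -167 + 5(P − 16) = -247 + 5P.
1196.5 - 8.5P = -247 + 5P gives buyer price Pb = 2887/27; sellers receive Ps = 2887/27 − 16 = 2455/27.
New quantity: Q = 1196.5 − 8.5(2887/27) = 7766/27.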